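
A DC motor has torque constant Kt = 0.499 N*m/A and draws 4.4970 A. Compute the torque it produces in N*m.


tau = Kt * I = 0.499*4.4970 = 2.2440

2.2440 N*m


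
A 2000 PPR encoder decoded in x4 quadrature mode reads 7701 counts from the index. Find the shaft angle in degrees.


angle = counts * 360 / (PPR*4) = 7701 * 360 / 8000 = 346.5450

346.5450 degrees


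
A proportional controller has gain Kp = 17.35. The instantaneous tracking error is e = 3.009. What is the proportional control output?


u_P = Kp * e = 17.35 * 3.009 = 52.2062

52.2062


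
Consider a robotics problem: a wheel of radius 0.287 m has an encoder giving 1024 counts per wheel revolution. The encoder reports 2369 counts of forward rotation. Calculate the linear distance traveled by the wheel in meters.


revs = 2369/1024 = 2.313477
d = revs * 2*pi*r = 2.313477 * 2*pi*0.287 = 4.1718

4.1718 m


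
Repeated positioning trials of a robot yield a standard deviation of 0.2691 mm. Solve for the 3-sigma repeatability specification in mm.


repeatability = 3*sigma = 3*0.2691 = 0.8073

0.8073 mm


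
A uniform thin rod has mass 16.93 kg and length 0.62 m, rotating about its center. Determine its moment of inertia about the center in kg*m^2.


I = (1/12)*m*L^2 = (1/12)*16.93*0.62^2 = 0.5423

0.5423 kg*m^2


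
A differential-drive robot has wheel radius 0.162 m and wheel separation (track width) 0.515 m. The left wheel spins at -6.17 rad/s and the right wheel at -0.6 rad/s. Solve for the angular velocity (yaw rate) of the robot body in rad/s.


omega = r*(wR - wL)/L = 0.162*(-0.6 - (-6.17))/0.515 = 1.7521

1.7521 rad/s


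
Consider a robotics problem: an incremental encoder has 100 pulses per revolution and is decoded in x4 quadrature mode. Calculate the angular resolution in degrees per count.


resolution = 360 / (PPR * 4) = 360 / 400 = 0.9000

0.9000 degrees


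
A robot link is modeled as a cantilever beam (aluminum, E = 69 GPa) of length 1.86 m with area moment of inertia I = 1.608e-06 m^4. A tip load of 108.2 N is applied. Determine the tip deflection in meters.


delta = F*L^3/(3*E*I) = 108.2*1.86^3/(3*6.900e+10*1.608e-06)
      = 696.2514192/332856 = 0.0021

0.0021 m


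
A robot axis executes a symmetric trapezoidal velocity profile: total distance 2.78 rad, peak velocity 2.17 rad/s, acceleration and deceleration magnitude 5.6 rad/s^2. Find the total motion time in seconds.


t_acc = v/a = 2.17/5.6 = 0.387500 s
d_acc = v^2/(2a) = 0.420438 rad (each ramp)
d_cruise = 2.78 - 2*0.420438 = 1.939124 rad
t_cruise = 1.939124/2.17 = 0.893606 s
t_total = 2*0.387500 + 0.893606 = 1.6686

1.6686 s


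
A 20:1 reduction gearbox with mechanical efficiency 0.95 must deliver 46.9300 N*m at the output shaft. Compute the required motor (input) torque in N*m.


tau_in = tau_out / (N * eta) = 46.9300 / (20 * 0.95) = 2.4700

2.4700 N*m


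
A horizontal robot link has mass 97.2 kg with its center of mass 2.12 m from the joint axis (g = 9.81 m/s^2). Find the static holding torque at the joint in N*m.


tau = m*g*L = 97.2 * 9.81 * 2.12 = 2021.4878

2021.4878 N*m


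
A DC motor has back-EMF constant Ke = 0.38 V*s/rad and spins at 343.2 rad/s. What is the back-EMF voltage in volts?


V_emf = Ke * omega = 0.38*343.2 = 130.4160

130.4160 V


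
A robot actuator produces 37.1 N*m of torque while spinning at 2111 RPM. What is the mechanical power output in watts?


omega = 2111 * 2*pi/60 = 221.063403 rad/s
P = tau * omega = 37.1 * 221.063403 = 8201.4523

8201.4523 W


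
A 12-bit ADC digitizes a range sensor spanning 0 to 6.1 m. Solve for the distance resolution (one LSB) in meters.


res = range / 2^n = 6.1/2^12 = 6.1/4096 = 0.0015

0.0015 m


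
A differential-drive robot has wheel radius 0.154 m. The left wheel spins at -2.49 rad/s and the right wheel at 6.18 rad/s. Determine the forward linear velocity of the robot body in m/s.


v = r*(wR + wL)/2 = 0.154*(6.18 + -2.49)/2 = 0.2841

0.2841 m/s


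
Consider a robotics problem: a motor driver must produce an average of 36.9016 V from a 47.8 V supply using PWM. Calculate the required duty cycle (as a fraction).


D = V_avg/V_supply = 36.9016/47.8 = 0.7720

0.7720


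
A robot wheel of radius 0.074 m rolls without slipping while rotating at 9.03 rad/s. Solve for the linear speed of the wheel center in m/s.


v = omega * r = 9.03 * 0.074 = 0.6682

0.6682 m/s


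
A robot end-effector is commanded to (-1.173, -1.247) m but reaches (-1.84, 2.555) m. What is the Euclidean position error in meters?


dx = -1.84 - (-1.173) = -0.6670, dy = 2.555 - (-1.247) = 3.8020
err = sqrt(0.444889 + 14.455204) = 3.8601

3.8601 m


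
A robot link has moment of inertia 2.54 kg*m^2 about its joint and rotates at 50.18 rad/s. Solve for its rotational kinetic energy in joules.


KE = (1/2)*I*omega^2 = 0.5*2.54*50.18^2 = 3197.9011

3197.9011 J


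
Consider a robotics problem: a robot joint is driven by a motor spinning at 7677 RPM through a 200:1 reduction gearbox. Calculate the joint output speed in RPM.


omega_joint = omega_motor / N = 7677 / 200 = 38.3850

38.3850 RPM


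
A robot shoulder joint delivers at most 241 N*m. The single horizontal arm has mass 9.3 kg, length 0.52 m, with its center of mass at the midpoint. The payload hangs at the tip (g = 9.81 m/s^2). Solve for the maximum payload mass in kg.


tau_arm = m_arm*g*(L/2) = 9.3*9.81*0.52/2 = 23.7206 N*m
tau_payload = tau_max - tau_arm = 241 - 23.7206 = 217.2794
m_payload = tau_payload / (g*L) = 217.2794 / (9.81*0.52) = 42.5938

42.5938 kg


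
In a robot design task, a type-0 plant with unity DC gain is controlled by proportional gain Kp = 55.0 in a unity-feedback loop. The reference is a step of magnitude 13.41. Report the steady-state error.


e_ss = R/(1 + Kp) = 13.41/(1 + 55.0) = 13.41/56.0000 = 0.2395

0.2395


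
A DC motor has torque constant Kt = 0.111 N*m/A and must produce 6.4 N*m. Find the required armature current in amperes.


I = tau / Kt = 6.4/0.111 = 57.6577

57.6577 A


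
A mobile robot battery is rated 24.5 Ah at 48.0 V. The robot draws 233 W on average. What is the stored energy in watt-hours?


E = capacity * V = 24.5*48.0 = 1176.0000

1176.0000 Wh


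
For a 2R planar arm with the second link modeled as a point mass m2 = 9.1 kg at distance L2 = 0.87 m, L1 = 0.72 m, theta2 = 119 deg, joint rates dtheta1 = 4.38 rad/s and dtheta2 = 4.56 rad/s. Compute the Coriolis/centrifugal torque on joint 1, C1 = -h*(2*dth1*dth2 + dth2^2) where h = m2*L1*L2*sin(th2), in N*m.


h = m2*L1*L2*sin(th2) = 9.1*0.72*0.87*sin(119 deg) = 4.985542
C1 = -h*(2*4.38*4.56 + 4.56^2) = -4.985542*60.7392 = -302.8178

-302.8178 N*m


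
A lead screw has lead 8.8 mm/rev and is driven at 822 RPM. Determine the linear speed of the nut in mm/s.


v = lead * (RPM/60) = 8.8*822/60 = 120.5600

120.5600 mm/s


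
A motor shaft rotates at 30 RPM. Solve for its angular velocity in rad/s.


omega = 30 * 2*pi/60 = 3.1416

3.1416 rad/s


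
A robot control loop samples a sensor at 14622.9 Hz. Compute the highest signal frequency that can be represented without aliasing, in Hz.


f_max = f_s/2 = 14622.9/2 = 7311.4500

7311.4500 Hz


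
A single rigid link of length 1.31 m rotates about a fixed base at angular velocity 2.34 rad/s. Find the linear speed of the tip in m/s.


v = L*omega = 1.31 * 2.34 = 3.0654

3.0654 m/s


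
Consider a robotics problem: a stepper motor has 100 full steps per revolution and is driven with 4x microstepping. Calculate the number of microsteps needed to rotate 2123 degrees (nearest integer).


step_size = 360/(100*4) = 360/400 = 0.900000 deg
n = 2123/(360/400) = 2123*400/360 = 2358.8889 -> 2359

2359 steps


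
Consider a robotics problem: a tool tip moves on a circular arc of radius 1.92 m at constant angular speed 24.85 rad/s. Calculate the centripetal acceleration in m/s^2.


a_c = omega^2 * r = 24.85^2 * 1.92 = 1185.6432

1185.6432 m/s^2


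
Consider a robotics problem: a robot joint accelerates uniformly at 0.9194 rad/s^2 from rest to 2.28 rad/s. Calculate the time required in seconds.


t = delta_omega / alpha = 2.28 / 0.9194 = 2.4799

2.4799 s


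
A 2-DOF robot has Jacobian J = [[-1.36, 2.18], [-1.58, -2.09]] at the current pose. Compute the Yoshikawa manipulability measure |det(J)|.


det(J) = -1.36*-2.09 - (2.18)*(-1.58) = 6.2868
|det(J)| = 6.2868

6.2868


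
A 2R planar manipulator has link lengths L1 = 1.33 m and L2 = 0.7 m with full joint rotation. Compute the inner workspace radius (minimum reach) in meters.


r_min = |L1 - L2| = |1.33 - 0.7| = 0.6300

0.6300 m


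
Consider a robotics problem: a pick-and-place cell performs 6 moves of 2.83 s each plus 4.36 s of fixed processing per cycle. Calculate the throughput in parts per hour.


T_cycle = 6*2.83 + 4.36 = 21.3400 s
rate = 3600/T = 168.6973

168.6973 parts/hour


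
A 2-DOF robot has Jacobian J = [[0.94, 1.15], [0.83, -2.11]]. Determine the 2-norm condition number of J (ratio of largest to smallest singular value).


JJ^T eigenvalues: trace(JJ^T) = 7.3471, det(JJ^T) = det(J)^2 = 8.63125641
s_max^2 = (7.3471 + sqrt(19.45485277))/2 = 5.87893278
s_min^2 = (7.3471 - sqrt(19.45485277))/2 = 1.46816722
kappa = s_max/s_min = sqrt(5.87893278/1.46816722) = 2.0011

2.0011


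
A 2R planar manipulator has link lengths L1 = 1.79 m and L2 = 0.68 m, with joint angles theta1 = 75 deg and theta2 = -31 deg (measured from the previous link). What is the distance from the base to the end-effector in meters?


x = L1*cos(th1) + L2*cos(th1+th2) = 0.952437
y = L1*sin(th1) + L2*sin(th1+th2) = 2.201375
d = sqrt(x^2 + y^2) = sqrt(0.907136 + 4.846052) = 2.3986

2.3986 m


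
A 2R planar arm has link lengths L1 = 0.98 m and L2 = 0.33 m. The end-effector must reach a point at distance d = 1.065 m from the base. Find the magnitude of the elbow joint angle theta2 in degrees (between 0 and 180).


cos(th2) = (d^2 - L1^2 - L2^2)/(2*L1*L2) = (1.065^2 - 0.98^2 - 0.33^2)/(2*0.98*0.33) = 0.10037879
th2 = acos(0.10037879) = 84.2390 deg

84.2390 degrees


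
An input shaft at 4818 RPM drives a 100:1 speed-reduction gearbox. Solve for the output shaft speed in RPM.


omega_out = omega_in / N = 4818 / 100 = 48.1800

48.1800 RPM


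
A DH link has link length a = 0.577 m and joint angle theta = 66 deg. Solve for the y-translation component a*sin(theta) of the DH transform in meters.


a*sin(theta) = 0.577*sin(66 deg) = 0.5271

0.5271 m


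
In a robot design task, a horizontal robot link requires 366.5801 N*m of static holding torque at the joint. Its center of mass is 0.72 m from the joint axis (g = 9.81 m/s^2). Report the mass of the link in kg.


m = tau / (g*L) = 366.5801 / (9.81 * 0.72) = 51.9000

51.9000 kg


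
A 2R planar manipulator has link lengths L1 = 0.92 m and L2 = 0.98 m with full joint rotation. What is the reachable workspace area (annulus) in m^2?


r_max = L1 + L2 = 1.9000, r_min = |L1 - L2| = 0.0600
A = pi*(r_max^2 - r_min^2) = pi*(3.6100 - 0.0036) = 11.3298

11.3298 m^2


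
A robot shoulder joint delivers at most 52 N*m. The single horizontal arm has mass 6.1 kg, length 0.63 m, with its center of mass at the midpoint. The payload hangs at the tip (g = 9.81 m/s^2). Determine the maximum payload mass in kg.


tau_arm = m_arm*g*(L/2) = 6.1*9.81*0.63/2 = 18.8499 N*m
tau_payload = tau_max - tau_arm = 52 - 18.8499 = 33.1501
m_payload = tau_payload / (g*L) = 33.1501 / (9.81*0.63) = 5.3638

5.3638 kg


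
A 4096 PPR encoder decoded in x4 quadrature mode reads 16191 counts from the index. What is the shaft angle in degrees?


angle = counts * 360 / (PPR*4) = 16191 * 360 / 16384 = 355.7593

355.7593 degrees


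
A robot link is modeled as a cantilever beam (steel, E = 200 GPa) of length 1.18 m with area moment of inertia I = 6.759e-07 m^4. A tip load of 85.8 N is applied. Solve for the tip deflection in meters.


delta = F*L^3/(3*E*I) = 85.8*1.18^3/(3*2.000e+11*6.759e-07)
      = 140.9721456/405540 = 3.4762e-04

3.4762e-04 m


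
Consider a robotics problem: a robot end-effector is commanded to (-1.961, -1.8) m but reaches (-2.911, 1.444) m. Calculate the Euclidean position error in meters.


dx = -2.911 - (-1.961) = -0.9500, dy = 1.444 - (-1.8) = 3.2440
err = sqrt(0.902500 + 10.523536) = 3.3802

3.3802 m


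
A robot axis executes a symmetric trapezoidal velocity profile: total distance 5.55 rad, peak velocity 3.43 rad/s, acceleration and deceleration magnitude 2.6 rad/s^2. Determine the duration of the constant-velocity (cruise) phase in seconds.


t_acc = v/a = 1.319231 s, d_acc = v^2/(2a) = 2.262481 rad each
d_cruise = 5.55 - 2*2.262481 = 1.025038 rad
t_cruise = d_cruise/v = 1.025038/3.43 = 0.2988

0.2988 s


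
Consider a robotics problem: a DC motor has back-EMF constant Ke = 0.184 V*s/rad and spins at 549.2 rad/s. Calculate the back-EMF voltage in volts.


V_emf = Ke * omega = 0.184*549.2 = 101.0528

101.0528 V


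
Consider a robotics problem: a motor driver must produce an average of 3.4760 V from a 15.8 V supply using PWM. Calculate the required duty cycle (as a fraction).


D = V_avg/V_supply = 3.4760/15.8 = 0.2200

0.2200


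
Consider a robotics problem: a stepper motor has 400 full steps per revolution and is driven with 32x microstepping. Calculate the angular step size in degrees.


step = 360/(400*32) = 360/12800 = 0.0281

0.0281 degrees


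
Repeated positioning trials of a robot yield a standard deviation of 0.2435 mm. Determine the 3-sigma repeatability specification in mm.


repeatability = 3*sigma = 3*0.2435 = 0.7305

0.7305 mm


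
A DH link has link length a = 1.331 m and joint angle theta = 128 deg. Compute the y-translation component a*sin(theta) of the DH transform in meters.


a*sin(theta) = 1.331*sin(128 deg) = 1.0488

1.0488 m


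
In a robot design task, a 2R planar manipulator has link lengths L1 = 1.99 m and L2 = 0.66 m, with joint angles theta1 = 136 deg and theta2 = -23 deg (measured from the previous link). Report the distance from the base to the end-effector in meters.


x = L1*cos(th1) + L2*cos(th1+th2) = -1.689369
y = L1*sin(th1) + L2*sin(th1+th2) = 1.989903
d = sqrt(x^2 + y^2) = sqrt(2.853968 + 3.959714) = 2.6103

2.6103 m


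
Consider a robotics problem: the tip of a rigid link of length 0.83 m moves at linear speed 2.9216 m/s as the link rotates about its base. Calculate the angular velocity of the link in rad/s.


omega = v / L = 2.9216 / 0.83 = 3.5200

3.5200 rad/s


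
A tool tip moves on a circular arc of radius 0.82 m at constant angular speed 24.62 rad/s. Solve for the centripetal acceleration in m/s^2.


a_c = omega^2 * r = 24.62^2 * 0.82 = 497.0384

497.0384 m/s^2


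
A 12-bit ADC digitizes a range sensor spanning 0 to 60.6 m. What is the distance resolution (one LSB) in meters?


res = range / 2^n = 60.6/2^12 = 60.6/4096 = 0.0148

0.0148 m


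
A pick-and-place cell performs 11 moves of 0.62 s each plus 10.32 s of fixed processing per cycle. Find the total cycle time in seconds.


T = 11*0.62 + 10.32 = 17.1400

17.1400 s


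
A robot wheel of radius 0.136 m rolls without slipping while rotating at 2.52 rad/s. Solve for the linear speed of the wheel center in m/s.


v = omega * r = 2.52 * 0.136 = 0.3427

0.3427 m/s


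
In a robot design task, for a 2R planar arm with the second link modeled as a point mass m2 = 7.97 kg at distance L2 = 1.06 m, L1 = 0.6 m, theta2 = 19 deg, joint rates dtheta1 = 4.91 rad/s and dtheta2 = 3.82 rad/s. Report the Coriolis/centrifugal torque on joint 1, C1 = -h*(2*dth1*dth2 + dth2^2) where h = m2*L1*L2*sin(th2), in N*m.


h = m2*L1*L2*sin(th2) = 7.97*0.6*1.06*sin(19 deg) = 1.650279
C1 = -h*(2*4.91*3.82 + 3.82^2) = -1.650279*52.1048 = -85.9875

-85.9875 N*m


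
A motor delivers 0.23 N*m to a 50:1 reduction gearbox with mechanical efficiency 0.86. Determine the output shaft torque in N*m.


tau_out = tau_in * N * eta = 0.23 * 50 * 0.86 = 9.8900

9.8900 N*m


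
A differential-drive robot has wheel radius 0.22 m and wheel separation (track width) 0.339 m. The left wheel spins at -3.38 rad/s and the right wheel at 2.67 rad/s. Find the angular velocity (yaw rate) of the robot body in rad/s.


omega = r*(wR - wL)/L = 0.22*(2.67 - (-3.38))/0.339 = 3.9263

3.9263 rad/s


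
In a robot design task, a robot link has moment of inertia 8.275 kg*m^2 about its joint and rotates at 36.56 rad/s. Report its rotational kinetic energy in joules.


KE = (1/2)*I*omega^2 = 0.5*8.275*36.56^2 = 5530.3215

5530.3215 J


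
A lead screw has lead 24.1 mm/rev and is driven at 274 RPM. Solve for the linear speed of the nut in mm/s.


v = lead * (RPM/60) = 24.1*274/60 = 110.0567

110.0567 mm/s


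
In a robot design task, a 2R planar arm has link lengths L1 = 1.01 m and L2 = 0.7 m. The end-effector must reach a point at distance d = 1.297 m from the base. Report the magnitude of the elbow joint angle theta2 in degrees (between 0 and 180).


cos(th2) = (d^2 - L1^2 - L2^2)/(2*L1*L2) = (1.297^2 - 1.01^2 - 0.7^2)/(2*1.01*0.7) = 0.12171782
th2 = acos(0.12171782) = 83.0087 deg

83.0087 degrees


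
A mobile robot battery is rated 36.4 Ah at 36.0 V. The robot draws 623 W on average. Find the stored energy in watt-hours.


E = capacity * V = 36.4*36.0 = 1310.4000

1310.4000 Wh


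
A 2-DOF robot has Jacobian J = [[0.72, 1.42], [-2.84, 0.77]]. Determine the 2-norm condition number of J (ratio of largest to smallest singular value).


JJ^T eigenvalues: trace(JJ^T) = 11.1933, det(JJ^T) = det(J)^2 = 21.04240384
s_max^2 = (11.1933 + sqrt(41.12034953))/2 = 8.80290754
s_min^2 = (11.1933 - sqrt(41.12034953))/2 = 2.39039246
kappa = s_max/s_min = sqrt(8.80290754/2.39039246) = 1.9190

1.9190


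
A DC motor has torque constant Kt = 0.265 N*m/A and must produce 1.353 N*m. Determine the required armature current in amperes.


I = tau / Kt = 1.353/0.265 = 5.1057

5.1057 A


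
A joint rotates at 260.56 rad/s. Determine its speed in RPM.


RPM = 260.56 * 60/(2*pi) = 2488.1647

2488.1647 RPM


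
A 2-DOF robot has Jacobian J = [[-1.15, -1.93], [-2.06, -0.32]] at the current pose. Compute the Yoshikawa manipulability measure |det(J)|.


det(J) = -1.15*-0.32 - (-1.93)*(-2.06) = -3.6078
|det(J)| = 3.6078

3.6078


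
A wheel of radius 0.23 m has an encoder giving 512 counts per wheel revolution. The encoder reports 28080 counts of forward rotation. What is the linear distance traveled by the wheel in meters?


revs = 28080/512 = 54.843750
d = revs * 2*pi*r = 54.843750 * 2*pi*0.23 = 79.2565

79.2565 m


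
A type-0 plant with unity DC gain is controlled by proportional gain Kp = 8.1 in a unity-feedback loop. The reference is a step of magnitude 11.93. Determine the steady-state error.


e_ss = R/(1 + Kp) = 11.93/(1 + 8.1) = 11.93/9.1000 = 1.3110

1.3110


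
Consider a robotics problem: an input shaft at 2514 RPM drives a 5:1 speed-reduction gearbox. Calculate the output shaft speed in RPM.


omega_out = omega_in / N = 2514 / 5 = 502.8000

502.8000 RPM


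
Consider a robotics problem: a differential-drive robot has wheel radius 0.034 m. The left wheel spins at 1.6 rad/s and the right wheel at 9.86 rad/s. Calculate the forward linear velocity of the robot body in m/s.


v = r*(wR + wL)/2 = 0.034*(9.86 + 1.6)/2 = 0.1948

0.1948 m/s


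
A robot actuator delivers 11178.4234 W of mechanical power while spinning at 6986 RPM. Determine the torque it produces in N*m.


omega = 6986 * 2*pi/60 = 731.572209 rad/s
tau = P / omega = 11178.4234 / 731.572209 = 15.2800

15.2800 N*m


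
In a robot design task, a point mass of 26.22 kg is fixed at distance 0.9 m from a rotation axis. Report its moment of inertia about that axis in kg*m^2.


I = m*r^2 = 26.22*0.9^2 = 21.2382

21.2382 kg*m^2


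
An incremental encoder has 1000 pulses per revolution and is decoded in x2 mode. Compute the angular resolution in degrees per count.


resolution = 360 / (PPR * 2) = 360 / 2000 = 0.1800

0.1800 degrees


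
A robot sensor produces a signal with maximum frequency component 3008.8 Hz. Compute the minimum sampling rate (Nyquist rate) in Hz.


f_s,min = 2*f_max = 2*3008.8 = 6017.6000

6017.6000 Hz


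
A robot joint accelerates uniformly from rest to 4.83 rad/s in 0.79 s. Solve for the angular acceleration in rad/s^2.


alpha = delta_omega / t = 4.83 / 0.79 = 6.1139

6.1139 rad/s^2


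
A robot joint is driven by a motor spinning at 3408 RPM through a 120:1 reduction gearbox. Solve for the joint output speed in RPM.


omega_joint = omega_motor / N = 3408 / 120 = 28.4000

28.4000 RPM


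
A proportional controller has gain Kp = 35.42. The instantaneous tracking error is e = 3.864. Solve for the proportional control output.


u_P = Kp * e = 35.42 * 3.864 = 136.8629

136.8629


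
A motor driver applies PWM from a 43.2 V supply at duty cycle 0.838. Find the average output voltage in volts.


V_avg = V_supply * D = 43.2*0.838 = 36.2016

36.2016 V


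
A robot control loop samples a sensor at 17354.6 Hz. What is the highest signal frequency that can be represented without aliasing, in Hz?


f_max = f_s/2 = 17354.6/2 = 8677.3000

8677.3000 Hz


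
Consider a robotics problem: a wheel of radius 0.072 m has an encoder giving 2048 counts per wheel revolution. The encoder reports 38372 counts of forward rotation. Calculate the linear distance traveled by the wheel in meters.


revs = 38372/2048 = 18.736328
d = revs * 2*pi*r = 18.736328 * 2*pi*0.072 = 8.4761

8.4761 m


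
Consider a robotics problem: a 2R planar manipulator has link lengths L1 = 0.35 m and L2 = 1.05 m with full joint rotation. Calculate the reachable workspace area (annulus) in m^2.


r_max = L1 + L2 = 1.4000, r_min = |L1 - L2| = 0.7000
A = pi*(r_max^2 - r_min^2) = pi*(1.9600 - 0.4900) = 4.6181

4.6181 m^2


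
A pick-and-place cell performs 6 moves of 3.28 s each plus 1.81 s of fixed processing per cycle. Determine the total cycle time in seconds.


T = 6*3.28 + 1.81 = 21.4900

21.4900 s


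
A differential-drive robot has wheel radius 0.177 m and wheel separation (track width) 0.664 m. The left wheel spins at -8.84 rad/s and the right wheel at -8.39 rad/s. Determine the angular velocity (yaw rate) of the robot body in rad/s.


omega = r*(wR - wL)/L = 0.177*(-8.39 - (-8.84))/0.664 = 0.1200

0.1200 rad/s


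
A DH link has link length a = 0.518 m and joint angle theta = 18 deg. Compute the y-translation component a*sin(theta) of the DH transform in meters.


a*sin(theta) = 0.518*sin(18 deg) = 0.1601

0.1601 m


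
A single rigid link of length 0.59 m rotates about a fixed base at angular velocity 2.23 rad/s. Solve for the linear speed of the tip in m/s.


v = L*omega = 0.59 * 2.23 = 1.3157

1.3157 m/s


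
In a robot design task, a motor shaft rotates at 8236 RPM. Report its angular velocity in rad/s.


omega = 8236 * 2*pi/60 = 862.4719

862.4719 rad/s


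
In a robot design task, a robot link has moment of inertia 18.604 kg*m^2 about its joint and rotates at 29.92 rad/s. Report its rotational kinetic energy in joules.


KE = (1/2)*I*omega^2 = 0.5*18.604*29.92^2 = 8327.2099

8327.2099 J


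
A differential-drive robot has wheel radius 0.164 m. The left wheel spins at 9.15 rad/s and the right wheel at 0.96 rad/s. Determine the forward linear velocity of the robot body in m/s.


v = r*(wR + wL)/2 = 0.164*(0.96 + 9.15)/2 = 0.8290

0.8290 m/s


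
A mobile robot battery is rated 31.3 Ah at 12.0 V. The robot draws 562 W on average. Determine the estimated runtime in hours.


E = 31.3*12.0 = 375.6000 Wh
t = E/P = 375.6000/562 = 0.6683

0.6683 hours


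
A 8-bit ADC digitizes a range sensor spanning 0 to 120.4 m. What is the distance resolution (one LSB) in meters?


res = range / 2^n = 120.4/2^8 = 120.4/256 = 0.4703

0.4703 m


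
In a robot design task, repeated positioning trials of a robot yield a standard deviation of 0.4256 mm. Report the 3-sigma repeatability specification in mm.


repeatability = 3*sigma = 3*0.4256 = 1.2768

1.2768 mm


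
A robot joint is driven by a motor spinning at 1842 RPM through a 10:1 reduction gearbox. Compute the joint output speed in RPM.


omega_joint = omega_motor / N = 1842 / 10 = 184.2000

184.2000 RPM


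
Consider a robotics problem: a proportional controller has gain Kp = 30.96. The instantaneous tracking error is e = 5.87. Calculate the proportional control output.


u_P = Kp * e = 30.96 * 5.87 = 181.7352

181.7352


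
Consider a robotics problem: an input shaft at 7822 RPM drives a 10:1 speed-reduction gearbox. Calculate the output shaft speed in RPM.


omega_out = omega_in / N = 7822 / 10 = 782.2000

782.2000 RPM


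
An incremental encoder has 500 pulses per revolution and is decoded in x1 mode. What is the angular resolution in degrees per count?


resolution = 360 / (PPR * 1) = 360 / 500 = 0.7200

0.7200 degrees


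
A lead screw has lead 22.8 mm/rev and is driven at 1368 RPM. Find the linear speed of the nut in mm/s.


v = lead * (RPM/60) = 22.8*1368/60 = 519.8400

519.8400 mm/s


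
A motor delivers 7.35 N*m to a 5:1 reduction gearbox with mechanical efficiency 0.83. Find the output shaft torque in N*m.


tau_out = tau_in * N * eta = 7.35 * 5 * 0.83 = 30.5025

30.5025 N*m


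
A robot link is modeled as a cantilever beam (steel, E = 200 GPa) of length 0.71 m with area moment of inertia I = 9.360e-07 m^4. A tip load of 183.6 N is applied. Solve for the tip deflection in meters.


delta = F*L^3/(3*E*I) = 183.6*0.71^3/(3*2.000e+11*9.360e-07)
      = 65.7124596/561600 = 1.1701e-04

1.1701e-04 m


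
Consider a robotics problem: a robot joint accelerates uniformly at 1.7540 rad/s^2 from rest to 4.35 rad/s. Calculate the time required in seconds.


t = delta_omega / alpha = 4.35 / 1.7540 = 2.4800

2.4800 s


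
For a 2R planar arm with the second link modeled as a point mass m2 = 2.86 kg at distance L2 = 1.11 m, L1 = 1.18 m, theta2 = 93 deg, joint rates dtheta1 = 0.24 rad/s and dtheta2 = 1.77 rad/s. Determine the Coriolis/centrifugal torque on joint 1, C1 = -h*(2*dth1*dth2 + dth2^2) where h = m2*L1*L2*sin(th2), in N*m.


h = m2*L1*L2*sin(th2) = 2.86*1.18*1.11*sin(93 deg) = 3.740894
C1 = -h*(2*0.24*1.77 + 1.77^2) = -3.740894*3.9825 = -14.8981

-14.8981 N*m


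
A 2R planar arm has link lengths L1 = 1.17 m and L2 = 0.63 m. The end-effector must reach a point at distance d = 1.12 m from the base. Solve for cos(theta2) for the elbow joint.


cos(th2) = (d^2 - L1^2 - L2^2)/(2*L1*L2) = (1.12^2 - 1.17^2 - 0.63^2)/(2*1.17*0.63) = -0.3469

-0.3469


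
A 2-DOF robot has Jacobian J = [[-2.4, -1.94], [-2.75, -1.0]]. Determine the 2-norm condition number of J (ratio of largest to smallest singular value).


JJ^T eigenvalues: trace(JJ^T) = 18.0861, det(JJ^T) = det(J)^2 = 8.61422500
s_max^2 = (18.0861 + sqrt(292.65011321))/2 = 17.59655971
s_min^2 = (18.0861 - sqrt(292.65011321))/2 = 0.48954029
kappa = s_max/s_min = sqrt(17.59655971/0.48954029) = 5.9954

5.9954


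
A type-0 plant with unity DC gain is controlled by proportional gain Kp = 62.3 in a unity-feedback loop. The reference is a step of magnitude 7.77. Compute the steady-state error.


e_ss = R/(1 + Kp) = 7.77/(1 + 62.3) = 7.77/63.3000 = 0.1227

0.1227


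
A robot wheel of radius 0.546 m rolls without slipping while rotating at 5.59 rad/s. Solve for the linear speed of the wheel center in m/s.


v = omega * r = 5.59 * 0.546 = 3.0521

3.0521 m/s


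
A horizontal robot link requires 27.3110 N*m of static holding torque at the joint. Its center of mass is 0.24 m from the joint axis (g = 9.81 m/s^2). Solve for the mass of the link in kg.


m = tau / (g*L) = 27.3110 / (9.81 * 0.24) = 11.6000

11.6000 kg


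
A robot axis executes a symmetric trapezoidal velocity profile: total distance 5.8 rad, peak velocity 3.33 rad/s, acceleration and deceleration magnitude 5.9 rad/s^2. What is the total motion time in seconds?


t_acc = v/a = 3.33/5.9 = 0.564407 s
d_acc = v^2/(2a) = 0.939737 rad (each ramp)
d_cruise = 5.8 - 2*0.939737 = 3.920526 rad
t_cruise = 3.920526/3.33 = 1.177335 s
t_total = 2*0.564407 + 1.177335 = 2.3061

2.3061 s


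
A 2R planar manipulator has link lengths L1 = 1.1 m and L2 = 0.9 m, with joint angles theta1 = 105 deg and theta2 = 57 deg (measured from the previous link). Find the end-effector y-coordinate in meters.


y = L1*sin(th1) + L2*sin(th1+th2) = 1.1*sin(105 deg) + 0.9*sin(162 deg) = 1.3406

1.3406 m


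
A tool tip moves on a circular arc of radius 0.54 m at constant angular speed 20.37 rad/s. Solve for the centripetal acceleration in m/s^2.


a_c = omega^2 * r = 20.37^2 * 0.54 = 224.0659

224.0659 m/s^2


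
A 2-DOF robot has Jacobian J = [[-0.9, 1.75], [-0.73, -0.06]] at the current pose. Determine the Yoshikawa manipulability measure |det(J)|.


det(J) = -0.9*-0.06 - (1.75)*(-0.73) = 1.3315
|det(J)| = 1.3315

1.3315


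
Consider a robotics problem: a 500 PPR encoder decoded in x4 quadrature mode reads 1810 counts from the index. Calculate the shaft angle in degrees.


angle = counts * 360 / (PPR*4) = 1810 * 360 / 2000 = 325.8000

325.8000 degrees


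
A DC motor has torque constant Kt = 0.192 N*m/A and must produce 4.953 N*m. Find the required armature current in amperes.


I = tau / Kt = 4.953/0.192 = 25.7969

25.7969 A


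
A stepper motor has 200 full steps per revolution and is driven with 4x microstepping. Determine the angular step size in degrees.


step = 360/(200*4) = 360/800 = 0.4500

0.4500 degrees


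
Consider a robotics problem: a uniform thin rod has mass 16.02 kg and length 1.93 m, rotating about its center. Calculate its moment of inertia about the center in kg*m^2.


I = (1/12)*m*L^2 = (1/12)*16.02*1.93^2 = 4.9727

4.9727 kg*m^2


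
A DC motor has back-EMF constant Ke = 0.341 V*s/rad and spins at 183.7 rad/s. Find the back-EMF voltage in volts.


V_emf = Ke * omega = 0.341*183.7 = 62.6417

62.6417 V


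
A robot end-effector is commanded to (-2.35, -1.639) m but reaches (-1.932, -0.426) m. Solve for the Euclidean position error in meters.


dx = -1.932 - (-2.35) = 0.4180, dy = -0.426 - (-1.639) = 1.2130
err = sqrt(0.174724 + 1.471369) = 1.2830

1.2830 m


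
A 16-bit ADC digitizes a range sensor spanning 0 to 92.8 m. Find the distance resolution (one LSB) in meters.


res = range / 2^n = 92.8/2^16 = 92.8/65536 = 0.0014

0.0014 m


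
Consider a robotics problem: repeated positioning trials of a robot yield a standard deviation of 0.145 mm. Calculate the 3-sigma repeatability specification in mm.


repeatability = 3*sigma = 3*0.145 = 0.4350

0.4350 mm


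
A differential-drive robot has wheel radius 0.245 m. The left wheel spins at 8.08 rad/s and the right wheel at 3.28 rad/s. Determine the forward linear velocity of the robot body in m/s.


v = r*(wR + wL)/2 = 0.245*(3.28 + 8.08)/2 = 1.3916

1.3916 m/s


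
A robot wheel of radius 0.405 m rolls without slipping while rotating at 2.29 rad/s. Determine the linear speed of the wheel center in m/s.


v = omega * r = 2.29 * 0.405 = 0.9275

0.9275 m/s


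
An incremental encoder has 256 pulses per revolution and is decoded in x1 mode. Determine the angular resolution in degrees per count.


resolution = 360 / (PPR * 1) = 360 / 256 = 1.4062

1.4062 degrees


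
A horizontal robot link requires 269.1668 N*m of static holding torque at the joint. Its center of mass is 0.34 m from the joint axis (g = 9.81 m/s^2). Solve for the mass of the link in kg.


m = tau / (g*L) = 269.1668 / (9.81 * 0.34) = 80.7000

80.7000 kg


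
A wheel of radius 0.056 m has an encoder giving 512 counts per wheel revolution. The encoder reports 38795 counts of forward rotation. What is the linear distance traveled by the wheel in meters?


revs = 38795/512 = 75.771484
d = revs * 2*pi*r = 75.771484 * 2*pi*0.056 = 26.6608

26.6608 m


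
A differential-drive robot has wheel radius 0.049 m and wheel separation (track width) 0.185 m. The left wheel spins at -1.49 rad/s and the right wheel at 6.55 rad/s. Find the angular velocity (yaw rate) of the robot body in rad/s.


omega = r*(wR - wL)/L = 0.049*(6.55 - (-1.49))/0.185 = 2.1295

2.1295 rad/s


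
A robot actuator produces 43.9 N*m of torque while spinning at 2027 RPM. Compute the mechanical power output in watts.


omega = 2027 * 2*pi/60 = 212.266944 rad/s
P = tau * omega = 43.9 * 212.266944 = 9318.5188

9318.5188 W


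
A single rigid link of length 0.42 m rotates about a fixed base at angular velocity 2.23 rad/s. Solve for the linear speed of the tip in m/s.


v = L*omega = 0.42 * 2.23 = 0.9366

0.9366 m/s


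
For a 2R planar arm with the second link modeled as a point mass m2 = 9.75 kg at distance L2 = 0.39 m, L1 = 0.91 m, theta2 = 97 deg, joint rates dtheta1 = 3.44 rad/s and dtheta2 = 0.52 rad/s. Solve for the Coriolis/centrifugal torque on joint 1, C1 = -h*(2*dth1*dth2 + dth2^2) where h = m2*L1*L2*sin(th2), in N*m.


h = m2*L1*L2*sin(th2) = 9.75*0.91*0.39*sin(97 deg) = 3.434483
C1 = -h*(2*3.44*0.52 + 0.52^2) = -3.434483*3.8480 = -13.2159

-13.2159 N*m


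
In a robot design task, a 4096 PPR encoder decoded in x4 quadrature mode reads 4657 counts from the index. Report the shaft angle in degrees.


angle = counts * 360 / (PPR*4) = 4657 * 360 / 16384 = 102.3267

102.3267 degrees


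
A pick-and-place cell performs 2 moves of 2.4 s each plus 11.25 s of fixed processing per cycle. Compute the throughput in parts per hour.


T_cycle = 2*2.4 + 11.25 = 16.0500 s
rate = 3600/T = 224.2991

224.2991 parts/hour


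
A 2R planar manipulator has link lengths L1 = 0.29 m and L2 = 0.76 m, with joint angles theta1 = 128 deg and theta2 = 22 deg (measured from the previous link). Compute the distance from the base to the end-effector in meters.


x = L1*cos(th1) + L2*cos(th1+th2) = -0.836721
y = L1*sin(th1) + L2*sin(th1+th2) = 0.608523
d = sqrt(x^2 + y^2) = sqrt(0.700102 + 0.370300) = 1.0346

1.0346 m


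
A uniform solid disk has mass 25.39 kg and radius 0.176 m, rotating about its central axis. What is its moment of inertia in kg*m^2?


I = (1/2)*m*R^2 = 0.5*25.39*0.176^2 = 0.3932

0.3932 kg*m^2


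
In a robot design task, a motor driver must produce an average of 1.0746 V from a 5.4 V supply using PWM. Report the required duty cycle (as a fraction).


D = V_avg/V_supply = 1.0746/5.4 = 0.1990

0.1990


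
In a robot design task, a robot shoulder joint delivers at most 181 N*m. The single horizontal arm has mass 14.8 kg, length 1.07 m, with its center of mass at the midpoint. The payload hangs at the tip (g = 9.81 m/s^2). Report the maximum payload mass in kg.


tau_arm = m_arm*g*(L/2) = 14.8*9.81*1.07/2 = 77.6756 N*m
tau_payload = tau_max - tau_arm = 181 - 77.6756 = 103.3244
m_payload = tau_payload / (g*L) = 103.3244 / (9.81*1.07) = 9.8435

9.8435 kg


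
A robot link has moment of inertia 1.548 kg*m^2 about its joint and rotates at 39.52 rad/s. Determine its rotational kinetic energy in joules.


KE = (1/2)*I*omega^2 = 0.5*1.548*39.52^2 = 1208.8567

1208.8567 J


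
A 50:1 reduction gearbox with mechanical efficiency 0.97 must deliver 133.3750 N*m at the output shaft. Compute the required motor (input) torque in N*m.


tau_in = tau_out / (N * eta) = 133.3750 / (50 * 0.97) = 2.7500

2.7500 N*m


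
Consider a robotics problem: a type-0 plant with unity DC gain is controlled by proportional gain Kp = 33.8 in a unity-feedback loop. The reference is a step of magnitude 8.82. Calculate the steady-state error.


e_ss = R/(1 + Kp) = 8.82/(1 + 33.8) = 8.82/34.8000 = 0.2534

0.2534


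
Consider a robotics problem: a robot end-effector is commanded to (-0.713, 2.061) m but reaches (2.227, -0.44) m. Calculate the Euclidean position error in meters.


dx = 2.227 - (-0.713) = 2.9400, dy = -0.44 - (2.061) = -2.5010
err = sqrt(8.643600 + 6.255001) = 3.8599

3.8599 m


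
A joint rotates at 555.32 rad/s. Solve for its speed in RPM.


RPM = 555.32 * 60/(2*pi) = 5302.9154

5302.9154 RPM


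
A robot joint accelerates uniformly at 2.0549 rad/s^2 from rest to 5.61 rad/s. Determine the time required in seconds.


t = delta_omega / alpha = 5.61 / 2.0549 = 2.7301

2.7301 s


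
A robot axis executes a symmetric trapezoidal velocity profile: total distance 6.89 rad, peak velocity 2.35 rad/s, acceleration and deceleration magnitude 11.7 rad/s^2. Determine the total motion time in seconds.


t_acc = v/a = 2.35/11.7 = 0.200855 s
d_acc = v^2/(2a) = 0.236004 rad (each ramp)
d_cruise = 6.89 - 2*0.236004 = 6.417992 rad
t_cruise = 6.417992/2.35 = 2.731060 s
t_total = 2*0.200855 + 2.731060 = 3.1328

3.1328 s


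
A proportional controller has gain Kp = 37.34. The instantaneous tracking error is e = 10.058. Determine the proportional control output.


u_P = Kp * e = 37.34 * 10.058 = 375.5657

375.5657


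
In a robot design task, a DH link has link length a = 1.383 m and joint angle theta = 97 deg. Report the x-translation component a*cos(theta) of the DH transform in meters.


a*cos(theta) = 1.383*cos(97 deg) = -0.1685

-0.1685 m


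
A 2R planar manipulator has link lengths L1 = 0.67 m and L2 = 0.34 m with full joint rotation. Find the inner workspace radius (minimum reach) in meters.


r_min = |L1 - L2| = |0.67 - 0.34| = 0.3300

0.3300 m


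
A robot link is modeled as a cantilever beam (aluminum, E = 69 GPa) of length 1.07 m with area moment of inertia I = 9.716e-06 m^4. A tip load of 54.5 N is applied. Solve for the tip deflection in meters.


delta = F*L^3/(3*E*I) = 54.5*1.07^3/(3*6.900e+10*9.716e-06)
      = 66.7648435/2011212 = 3.3196e-05

3.3196e-05 m


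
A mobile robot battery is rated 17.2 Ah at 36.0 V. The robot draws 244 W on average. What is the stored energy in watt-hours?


E = capacity * V = 17.2*36.0 = 619.2000

619.2000 Wh


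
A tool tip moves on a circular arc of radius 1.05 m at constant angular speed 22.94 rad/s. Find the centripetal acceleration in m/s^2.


a_c = omega^2 * r = 22.94^2 * 1.05 = 552.5558

552.5558 m/s^2


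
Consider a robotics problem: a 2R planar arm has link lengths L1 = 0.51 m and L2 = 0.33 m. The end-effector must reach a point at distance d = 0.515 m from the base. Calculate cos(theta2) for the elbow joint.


cos(th2) = (d^2 - L1^2 - L2^2)/(2*L1*L2) = (0.515^2 - 0.51^2 - 0.33^2)/(2*0.51*0.33) = -0.3083

-0.3083


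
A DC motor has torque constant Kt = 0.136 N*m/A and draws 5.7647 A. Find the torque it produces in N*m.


tau = Kt * I = 0.136*5.7647 = 0.7840

0.7840 N*m


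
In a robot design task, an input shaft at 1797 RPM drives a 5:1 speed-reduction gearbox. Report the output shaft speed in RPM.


omega_out = omega_in / N = 1797 / 5 = 359.4000

359.4000 RPM


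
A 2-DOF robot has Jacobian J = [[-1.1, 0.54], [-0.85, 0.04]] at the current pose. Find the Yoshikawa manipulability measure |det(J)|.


det(J) = -1.1*0.04 - (0.54)*(-0.85) = 0.4150
|det(J)| = 0.4150

0.4150


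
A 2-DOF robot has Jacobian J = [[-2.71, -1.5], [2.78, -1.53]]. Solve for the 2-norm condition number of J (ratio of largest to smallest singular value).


JJ^T eigenvalues: trace(JJ^T) = 19.6634, det(JJ^T) = det(J)^2 = 69.16084569
s_max^2 = (19.6634 + sqrt(110.00591680))/2 = 15.07588528
s_min^2 = (19.6634 - sqrt(110.00591680))/2 = 4.58751472
kappa = s_max/s_min = sqrt(15.07588528/4.58751472) = 1.8128

1.8128


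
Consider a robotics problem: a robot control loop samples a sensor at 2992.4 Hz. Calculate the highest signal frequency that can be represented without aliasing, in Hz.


f_max = f_s/2 = 2992.4/2 = 1496.2000

1496.2000 Hz


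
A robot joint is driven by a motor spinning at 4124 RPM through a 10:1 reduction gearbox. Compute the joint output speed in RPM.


omega_joint = omega_motor / N = 4124 / 10 = 412.4000

412.4000 RPM
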